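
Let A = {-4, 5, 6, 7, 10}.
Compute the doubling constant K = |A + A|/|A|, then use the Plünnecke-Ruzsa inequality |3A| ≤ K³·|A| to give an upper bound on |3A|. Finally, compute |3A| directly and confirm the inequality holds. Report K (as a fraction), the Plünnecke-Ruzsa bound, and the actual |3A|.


|A| = 5.
Step 1: Compute A + A by enumerating all 25 pairs.
A + A = {-8, 1, 2, 3, 6, 10, 11, 12, 13, 14, 15, 16, 17, 20}, so |A + A| = 14.
Step 2: Doubling constant K = |A + A|/|A| = 14/5 = 14/5 ≈ 2.8000.
Step 3: Plünnecke-Ruzsa gives |3A| ≤ K³·|A| = (2.8000)³ · 5 ≈ 109.7600.
Step 4: Compute 3A = A + A + A directly by enumerating all triples (a,b,c) ∈ A³; |3A| = 27.
Step 5: Check 27 ≤ 109.7600? Yes ✓.

K = 14/5, Plünnecke-Ruzsa bound K³|A| ≈ 109.7600, |3A| = 27, inequality holds.


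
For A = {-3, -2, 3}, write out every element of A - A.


A - A = {a - a' : a, a' ∈ A}.
Compute a - a' for each ordered pair (a, a'):
a = -3: -3--3=0, -3--2=-1, -3-3=-6
a = -2: -2--3=1, -2--2=0, -2-3=-5
a = 3: 3--3=6, 3--2=5, 3-3=0
Collecting distinct values (and noting 0 appears from a-a):
A - A = {-6, -5, -1, 0, 1, 5, 6}
|A - A| = 7

A - A = {-6, -5, -1, 0, 1, 5, 6}


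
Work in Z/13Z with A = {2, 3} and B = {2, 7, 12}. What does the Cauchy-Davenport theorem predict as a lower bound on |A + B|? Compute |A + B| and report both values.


Cauchy-Davenport: |A + B| ≥ min(p, |A| + |B| - 1) for A, B nonempty in Z/pZ.
|A| = 2, |B| = 3, p = 13.
CD lower bound = min(13, 2 + 3 - 1) = min(13, 4) = 4.
Compute A + B mod 13 directly:
a = 2: 2+2=4, 2+7=9, 2+12=1
a = 3: 3+2=5, 3+7=10, 3+12=2
A + B = {1, 2, 4, 5, 9, 10}, so |A + B| = 6.
Verify: 6 ≥ 4? Yes ✓.

CD lower bound = 4, actual |A + B| = 6.


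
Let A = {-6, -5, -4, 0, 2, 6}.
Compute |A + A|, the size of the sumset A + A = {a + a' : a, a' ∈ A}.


A + A = {a + a' : a, a' ∈ A}; |A| = 6.
General bounds: 2|A| - 1 ≤ |A + A| ≤ |A|(|A|+1)/2, i.e. 11 ≤ |A + A| ≤ 21.
Lower bound 2|A|-1 is attained iff A is an arithmetic progression.
Enumerate sums a + a' for a ≤ a' (symmetric, so this suffices):
a = -6: -6+-6=-12, -6+-5=-11, -6+-4=-10, -6+0=-6, -6+2=-4, -6+6=0
a = -5: -5+-5=-10, -5+-4=-9, -5+0=-5, -5+2=-3, -5+6=1
a = -4: -4+-4=-8, -4+0=-4, -4+2=-2, -4+6=2
a = 0: 0+0=0, 0+2=2, 0+6=6
a = 2: 2+2=4, 2+6=8
a = 6: 6+6=12
Distinct sums: {-12, -11, -10, -9, -8, -6, -5, -4, -3, -2, 0, 1, 2, 4, 6, 8, 12}
|A + A| = 17

|A + A| = 17


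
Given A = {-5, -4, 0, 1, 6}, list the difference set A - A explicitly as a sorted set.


A - A = {a - a' : a, a' ∈ A}.
Compute a - a' for each ordered pair (a, a'):
a = -5: -5--5=0, -5--4=-1, -5-0=-5, -5-1=-6, -5-6=-11
a = -4: -4--5=1, -4--4=0, -4-0=-4, -4-1=-5, -4-6=-10
a = 0: 0--5=5, 0--4=4, 0-0=0, 0-1=-1, 0-6=-6
a = 1: 1--5=6, 1--4=5, 1-0=1, 1-1=0, 1-6=-5
a = 6: 6--5=11, 6--4=10, 6-0=6, 6-1=5, 6-6=0
Collecting distinct values (and noting 0 appears from a-a):
A - A = {-11, -10, -6, -5, -4, -1, 0, 1, 4, 5, 6, 10, 11}
|A - A| = 13

A - A = {-11, -10, -6, -5, -4, -1, 0, 1, 4, 5, 6, 10, 11}


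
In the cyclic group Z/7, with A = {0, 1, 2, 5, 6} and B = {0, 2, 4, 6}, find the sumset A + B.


Work in Z/7Z: reduce every sum a + b modulo 7.
Enumerate all 20 pairs:
a = 0: 0+0=0, 0+2=2, 0+4=4, 0+6=6
a = 1: 1+0=1, 1+2=3, 1+4=5, 1+6=0
a = 2: 2+0=2, 2+2=4, 2+4=6, 2+6=1
a = 5: 5+0=5, 5+2=0, 5+4=2, 5+6=4
a = 6: 6+0=6, 6+2=1, 6+4=3, 6+6=5
Distinct residues collected: {0, 1, 2, 3, 4, 5, 6}
|A + B| = 7 (out of 7 total residues).

A + B = {0, 1, 2, 3, 4, 5, 6}


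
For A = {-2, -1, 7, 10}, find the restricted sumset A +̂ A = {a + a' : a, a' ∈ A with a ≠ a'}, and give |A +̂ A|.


Restricted sumset: A +̂ A = {a + a' : a ∈ A, a' ∈ A, a ≠ a'}.
Equivalently, take A + A and drop any sum 2a that is achievable ONLY as a + a for a ∈ A (i.e. sums representable only with equal summands).
Enumerate pairs (a, a') with a < a' (symmetric, so each unordered pair gives one sum; this covers all a ≠ a'):
  -2 + -1 = -3
  -2 + 7 = 5
  -2 + 10 = 8
  -1 + 7 = 6
  -1 + 10 = 9
  7 + 10 = 17
Collected distinct sums: {-3, 5, 6, 8, 9, 17}
|A +̂ A| = 6
(Reference bound: |A +̂ A| ≥ 2|A| - 3 for |A| ≥ 2, with |A| = 4 giving ≥ 5.)

|A +̂ A| = 6


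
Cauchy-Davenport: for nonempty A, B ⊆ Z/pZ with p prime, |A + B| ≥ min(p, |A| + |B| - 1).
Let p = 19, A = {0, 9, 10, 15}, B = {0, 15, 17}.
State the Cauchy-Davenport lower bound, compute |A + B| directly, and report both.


Cauchy-Davenport: |A + B| ≥ min(p, |A| + |B| - 1) for A, B nonempty in Z/pZ.
|A| = 4, |B| = 3, p = 19.
CD lower bound = min(19, 4 + 3 - 1) = min(19, 6) = 6.
Compute A + B mod 19 directly:
a = 0: 0+0=0, 0+15=15, 0+17=17
a = 9: 9+0=9, 9+15=5, 9+17=7
a = 10: 10+0=10, 10+15=6, 10+17=8
a = 15: 15+0=15, 15+15=11, 15+17=13
A + B = {0, 5, 6, 7, 8, 9, 10, 11, 13, 15, 17}, so |A + B| = 11.
Verify: 11 ≥ 6? Yes ✓.

CD lower bound = 6, actual |A + B| = 11.


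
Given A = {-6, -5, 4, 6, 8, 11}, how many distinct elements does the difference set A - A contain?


A - A = {a - a' : a, a' ∈ A}; |A| = 6.
Bounds: 2|A|-1 ≤ |A - A| ≤ |A|² - |A| + 1, i.e. 11 ≤ |A - A| ≤ 31.
Note: 0 ∈ A - A always (from a - a). The set is symmetric: if d ∈ A - A then -d ∈ A - A.
Enumerate nonzero differences d = a - a' with a > a' (then include -d):
Positive differences: {1, 2, 3, 4, 5, 7, 9, 10, 11, 12, 13, 14, 16, 17}
Full difference set: {0} ∪ (positive diffs) ∪ (negative diffs).
|A - A| = 1 + 2·14 = 29 (matches direct enumeration: 29).

|A - A| = 29


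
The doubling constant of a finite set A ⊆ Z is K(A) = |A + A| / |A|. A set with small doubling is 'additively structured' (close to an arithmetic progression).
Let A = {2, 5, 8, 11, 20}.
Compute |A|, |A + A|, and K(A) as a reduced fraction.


|A| = 5.
Compute A + A by enumerating all 25 pairs.
A + A = {4, 7, 10, 13, 16, 19, 22, 25, 28, 31, 40}, so |A + A| = 11.
K = |A + A| / |A| = 11/5 (already in lowest terms) ≈ 2.2000.
Reference: AP of size 5 gives K = 9/5 ≈ 1.8000; a fully generic set of size 5 gives K ≈ 3.0000.

|A| = 5, |A + A| = 11, K = 11/5.


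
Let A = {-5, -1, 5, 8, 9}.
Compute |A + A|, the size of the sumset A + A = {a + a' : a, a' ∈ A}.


A + A = {a + a' : a, a' ∈ A}; |A| = 5.
General bounds: 2|A| - 1 ≤ |A + A| ≤ |A|(|A|+1)/2, i.e. 9 ≤ |A + A| ≤ 15.
Lower bound 2|A|-1 is attained iff A is an arithmetic progression.
Enumerate sums a + a' for a ≤ a' (symmetric, so this suffices):
a = -5: -5+-5=-10, -5+-1=-6, -5+5=0, -5+8=3, -5+9=4
a = -1: -1+-1=-2, -1+5=4, -1+8=7, -1+9=8
a = 5: 5+5=10, 5+8=13, 5+9=14
a = 8: 8+8=16, 8+9=17
a = 9: 9+9=18
Distinct sums: {-10, -6, -2, 0, 3, 4, 7, 8, 10, 13, 14, 16, 17, 18}
|A + A| = 14

|A + A| = 14


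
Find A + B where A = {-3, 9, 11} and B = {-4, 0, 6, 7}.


A + B = {a + b : a ∈ A, b ∈ B}.
Enumerate all |A|·|B| = 3·4 = 12 pairs (a, b) and collect distinct sums.
a = -3: -3+-4=-7, -3+0=-3, -3+6=3, -3+7=4
a = 9: 9+-4=5, 9+0=9, 9+6=15, 9+7=16
a = 11: 11+-4=7, 11+0=11, 11+6=17, 11+7=18
Collecting distinct sums: A + B = {-7, -3, 3, 4, 5, 7, 9, 11, 15, 16, 17, 18}
|A + B| = 12

A + B = {-7, -3, 3, 4, 5, 7, 9, 11, 15, 16, 17, 18}


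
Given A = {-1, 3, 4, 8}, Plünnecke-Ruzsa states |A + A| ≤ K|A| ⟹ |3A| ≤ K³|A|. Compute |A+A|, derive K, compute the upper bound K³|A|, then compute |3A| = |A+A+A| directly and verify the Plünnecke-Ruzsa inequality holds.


|A| = 4.
Step 1: Compute A + A by enumerating all 16 pairs.
A + A = {-2, 2, 3, 6, 7, 8, 11, 12, 16}, so |A + A| = 9.
Step 2: Doubling constant K = |A + A|/|A| = 9/4 = 9/4 ≈ 2.2500.
Step 3: Plünnecke-Ruzsa gives |3A| ≤ K³·|A| = (2.2500)³ · 4 ≈ 45.5625.
Step 4: Compute 3A = A + A + A directly by enumerating all triples (a,b,c) ∈ A³; |3A| = 16.
Step 5: Check 16 ≤ 45.5625? Yes ✓.

K = 9/4, Plünnecke-Ruzsa bound K³|A| ≈ 45.5625, |3A| = 16, inequality holds.


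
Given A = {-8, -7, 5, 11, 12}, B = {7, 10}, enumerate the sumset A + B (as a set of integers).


A + B = {a + b : a ∈ A, b ∈ B}.
Enumerate all |A|·|B| = 5·2 = 10 pairs (a, b) and collect distinct sums.
a = -8: -8+7=-1, -8+10=2
a = -7: -7+7=0, -7+10=3
a = 5: 5+7=12, 5+10=15
a = 11: 11+7=18, 11+10=21
a = 12: 12+7=19, 12+10=22
Collecting distinct sums: A + B = {-1, 0, 2, 3, 12, 15, 18, 19, 21, 22}
|A + B| = 10

A + B = {-1, 0, 2, 3, 12, 15, 18, 19, 21, 22}


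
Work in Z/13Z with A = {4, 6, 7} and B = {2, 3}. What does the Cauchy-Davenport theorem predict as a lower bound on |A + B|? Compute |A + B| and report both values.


Cauchy-Davenport: |A + B| ≥ min(p, |A| + |B| - 1) for A, B nonempty in Z/pZ.
|A| = 3, |B| = 2, p = 13.
CD lower bound = min(13, 3 + 2 - 1) = min(13, 4) = 4.
Compute A + B mod 13 directly:
a = 4: 4+2=6, 4+3=7
a = 6: 6+2=8, 6+3=9
a = 7: 7+2=9, 7+3=10
A + B = {6, 7, 8, 9, 10}, so |A + B| = 5.
Verify: 5 ≥ 4? Yes ✓.

CD lower bound = 4, actual |A + B| = 5.


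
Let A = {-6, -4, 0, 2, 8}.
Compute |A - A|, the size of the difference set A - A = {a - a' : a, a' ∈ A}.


A - A = {a - a' : a, a' ∈ A}; |A| = 5.
Bounds: 2|A|-1 ≤ |A - A| ≤ |A|² - |A| + 1, i.e. 9 ≤ |A - A| ≤ 21.
Note: 0 ∈ A - A always (from a - a). The set is symmetric: if d ∈ A - A then -d ∈ A - A.
Enumerate nonzero differences d = a - a' with a > a' (then include -d):
Positive differences: {2, 4, 6, 8, 12, 14}
Full difference set: {0} ∪ (positive diffs) ∪ (negative diffs).
|A - A| = 1 + 2·6 = 13 (matches direct enumeration: 13).

|A - A| = 13


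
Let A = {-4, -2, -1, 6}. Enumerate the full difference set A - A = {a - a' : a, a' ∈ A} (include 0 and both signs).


A - A = {a - a' : a, a' ∈ A}.
Compute a - a' for each ordered pair (a, a'):
a = -4: -4--4=0, -4--2=-2, -4--1=-3, -4-6=-10
a = -2: -2--4=2, -2--2=0, -2--1=-1, -2-6=-8
a = -1: -1--4=3, -1--2=1, -1--1=0, -1-6=-7
a = 6: 6--4=10, 6--2=8, 6--1=7, 6-6=0
Collecting distinct values (and noting 0 appears from a-a):
A - A = {-10, -8, -7, -3, -2, -1, 0, 1, 2, 3, 7, 8, 10}
|A - A| = 13

A - A = {-10, -8, -7, -3, -2, -1, 0, 1, 2, 3, 7, 8, 10}


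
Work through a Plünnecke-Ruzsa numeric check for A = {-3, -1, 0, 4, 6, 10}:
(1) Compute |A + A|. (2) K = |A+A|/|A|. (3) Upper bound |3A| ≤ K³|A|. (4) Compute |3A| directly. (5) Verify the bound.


|A| = 6.
Step 1: Compute A + A by enumerating all 36 pairs.
A + A = {-6, -4, -3, -2, -1, 0, 1, 3, 4, 5, 6, 7, 8, 9, 10, 12, 14, 16, 20}, so |A + A| = 19.
Step 2: Doubling constant K = |A + A|/|A| = 19/6 = 19/6 ≈ 3.1667.
Step 3: Plünnecke-Ruzsa gives |3A| ≤ K³·|A| = (3.1667)³ · 6 ≈ 190.5278.
Step 4: Compute 3A = A + A + A directly by enumerating all triples (a,b,c) ∈ A³; |3A| = 33.
Step 5: Check 33 ≤ 190.5278? Yes ✓.

K = 19/6, Plünnecke-Ruzsa bound K³|A| ≈ 190.5278, |3A| = 33, inequality holds.


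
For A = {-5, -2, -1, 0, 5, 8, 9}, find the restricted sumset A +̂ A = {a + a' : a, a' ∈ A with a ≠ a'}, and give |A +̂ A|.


Restricted sumset: A +̂ A = {a + a' : a ∈ A, a' ∈ A, a ≠ a'}.
Equivalently, take A + A and drop any sum 2a that is achievable ONLY as a + a for a ∈ A (i.e. sums representable only with equal summands).
Enumerate pairs (a, a') with a < a' (symmetric, so each unordered pair gives one sum; this covers all a ≠ a'):
  -5 + -2 = -7
  -5 + -1 = -6
  -5 + 0 = -5
  -5 + 5 = 0
  -5 + 8 = 3
  -5 + 9 = 4
  -2 + -1 = -3
  -2 + 0 = -2
  -2 + 5 = 3
  -2 + 8 = 6
  -2 + 9 = 7
  -1 + 0 = -1
  -1 + 5 = 4
  -1 + 8 = 7
  -1 + 9 = 8
  0 + 5 = 5
  0 + 8 = 8
  0 + 9 = 9
  5 + 8 = 13
  5 + 9 = 14
  8 + 9 = 17
Collected distinct sums: {-7, -6, -5, -3, -2, -1, 0, 3, 4, 5, 6, 7, 8, 9, 13, 14, 17}
|A +̂ A| = 17
(Reference bound: |A +̂ A| ≥ 2|A| - 3 for |A| ≥ 2, with |A| = 7 giving ≥ 11.)

|A +̂ A| = 17


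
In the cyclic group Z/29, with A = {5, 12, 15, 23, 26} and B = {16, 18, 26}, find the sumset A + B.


Work in Z/29Z: reduce every sum a + b modulo 29.
Enumerate all 15 pairs:
a = 5: 5+16=21, 5+18=23, 5+26=2
a = 12: 12+16=28, 12+18=1, 12+26=9
a = 15: 15+16=2, 15+18=4, 15+26=12
a = 23: 23+16=10, 23+18=12, 23+26=20
a = 26: 26+16=13, 26+18=15, 26+26=23
Distinct residues collected: {1, 2, 4, 9, 10, 12, 13, 15, 20, 21, 23, 28}
|A + B| = 12 (out of 29 total residues).

A + B = {1, 2, 4, 9, 10, 12, 13, 15, 20, 21, 23, 28}


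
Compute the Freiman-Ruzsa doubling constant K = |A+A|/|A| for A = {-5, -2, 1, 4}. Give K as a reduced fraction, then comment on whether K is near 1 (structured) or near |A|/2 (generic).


|A| = 4.
Compute A + A by enumerating all 16 pairs.
A + A = {-10, -7, -4, -1, 2, 5, 8}, so |A + A| = 7.
K = |A + A| / |A| = 7/4 (already in lowest terms) ≈ 1.7500.
Reference: AP of size 4 gives K = 7/4 ≈ 1.7500; a fully generic set of size 4 gives K ≈ 2.5000.

|A| = 4, |A + A| = 7, K = 7/4.


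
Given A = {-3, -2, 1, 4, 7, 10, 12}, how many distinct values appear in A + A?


A + A = {a + a' : a, a' ∈ A}; |A| = 7.
General bounds: 2|A| - 1 ≤ |A + A| ≤ |A|(|A|+1)/2, i.e. 13 ≤ |A + A| ≤ 28.
Lower bound 2|A|-1 is attained iff A is an arithmetic progression.
Enumerate sums a + a' for a ≤ a' (symmetric, so this suffices):
a = -3: -3+-3=-6, -3+-2=-5, -3+1=-2, -3+4=1, -3+7=4, -3+10=7, -3+12=9
a = -2: -2+-2=-4, -2+1=-1, -2+4=2, -2+7=5, -2+10=8, -2+12=10
a = 1: 1+1=2, 1+4=5, 1+7=8, 1+10=11, 1+12=13
a = 4: 4+4=8, 4+7=11, 4+10=14, 4+12=16
a = 7: 7+7=14, 7+10=17, 7+12=19
a = 10: 10+10=20, 10+12=22
a = 12: 12+12=24
Distinct sums: {-6, -5, -4, -2, -1, 1, 2, 4, 5, 7, 8, 9, 10, 11, 13, 14, 16, 17, 19, 20, 22, 24}
|A + A| = 22

|A + A| = 22


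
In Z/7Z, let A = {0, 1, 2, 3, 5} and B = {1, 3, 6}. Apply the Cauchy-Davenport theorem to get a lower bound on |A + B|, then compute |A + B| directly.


Cauchy-Davenport: |A + B| ≥ min(p, |A| + |B| - 1) for A, B nonempty in Z/pZ.
|A| = 5, |B| = 3, p = 7.
CD lower bound = min(7, 5 + 3 - 1) = min(7, 7) = 7.
Compute A + B mod 7 directly:
a = 0: 0+1=1, 0+3=3, 0+6=6
a = 1: 1+1=2, 1+3=4, 1+6=0
a = 2: 2+1=3, 2+3=5, 2+6=1
a = 3: 3+1=4, 3+3=6, 3+6=2
a = 5: 5+1=6, 5+3=1, 5+6=4
A + B = {0, 1, 2, 3, 4, 5, 6}, so |A + B| = 7.
Verify: 7 ≥ 7? Yes ✓.

CD lower bound = 7, actual |A + B| = 7.


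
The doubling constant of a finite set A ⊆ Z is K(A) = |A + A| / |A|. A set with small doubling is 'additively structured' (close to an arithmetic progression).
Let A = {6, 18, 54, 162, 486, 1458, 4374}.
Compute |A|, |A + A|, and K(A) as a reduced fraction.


|A| = 7.
Compute A + A by enumerating all 49 pairs.
A + A = {12, 24, 36, 60, 72, 108, 168, 180, 216, 324, 492, 504, 540, 648, 972, 1464, 1476, 1512, 1620, 1944, 2916, 4380, 4392, 4428, 4536, 4860, 5832, 8748}, so |A + A| = 28.
K = |A + A| / |A| = 28/7 = 4/1 ≈ 4.0000.
Reference: AP of size 7 gives K = 13/7 ≈ 1.8571; a fully generic set of size 7 gives K ≈ 4.0000.

|A| = 7, |A + A| = 28, K = 28/7 = 4/1.


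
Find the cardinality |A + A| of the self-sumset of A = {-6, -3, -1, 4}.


A + A = {a + a' : a, a' ∈ A}; |A| = 4.
General bounds: 2|A| - 1 ≤ |A + A| ≤ |A|(|A|+1)/2, i.e. 7 ≤ |A + A| ≤ 10.
Lower bound 2|A|-1 is attained iff A is an arithmetic progression.
Enumerate sums a + a' for a ≤ a' (symmetric, so this suffices):
a = -6: -6+-6=-12, -6+-3=-9, -6+-1=-7, -6+4=-2
a = -3: -3+-3=-6, -3+-1=-4, -3+4=1
a = -1: -1+-1=-2, -1+4=3
a = 4: 4+4=8
Distinct sums: {-12, -9, -7, -6, -4, -2, 1, 3, 8}
|A + A| = 9

|A + A| = 9


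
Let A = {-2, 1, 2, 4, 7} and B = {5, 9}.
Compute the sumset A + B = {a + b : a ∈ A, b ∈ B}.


A + B = {a + b : a ∈ A, b ∈ B}.
Enumerate all |A|·|B| = 5·2 = 10 pairs (a, b) and collect distinct sums.
a = -2: -2+5=3, -2+9=7
a = 1: 1+5=6, 1+9=10
a = 2: 2+5=7, 2+9=11
a = 4: 4+5=9, 4+9=13
a = 7: 7+5=12, 7+9=16
Collecting distinct sums: A + B = {3, 6, 7, 9, 10, 11, 12, 13, 16}
|A + B| = 9

A + B = {3, 6, 7, 9, 10, 11, 12, 13, 16}


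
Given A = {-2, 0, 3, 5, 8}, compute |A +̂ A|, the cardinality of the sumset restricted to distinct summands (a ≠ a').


Restricted sumset: A +̂ A = {a + a' : a ∈ A, a' ∈ A, a ≠ a'}.
Equivalently, take A + A and drop any sum 2a that is achievable ONLY as a + a for a ∈ A (i.e. sums representable only with equal summands).
Enumerate pairs (a, a') with a < a' (symmetric, so each unordered pair gives one sum; this covers all a ≠ a'):
  -2 + 0 = -2
  -2 + 3 = 1
  -2 + 5 = 3
  -2 + 8 = 6
  0 + 3 = 3
  0 + 5 = 5
  0 + 8 = 8
  3 + 5 = 8
  3 + 8 = 11
  5 + 8 = 13
Collected distinct sums: {-2, 1, 3, 5, 6, 8, 11, 13}
|A +̂ A| = 8
(Reference bound: |A +̂ A| ≥ 2|A| - 3 for |A| ≥ 2, with |A| = 5 giving ≥ 7.)

|A +̂ A| = 8


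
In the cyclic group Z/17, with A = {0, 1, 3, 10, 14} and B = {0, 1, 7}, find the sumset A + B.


Work in Z/17Z: reduce every sum a + b modulo 17.
Enumerate all 15 pairs:
a = 0: 0+0=0, 0+1=1, 0+7=7
a = 1: 1+0=1, 1+1=2, 1+7=8
a = 3: 3+0=3, 3+1=4, 3+7=10
a = 10: 10+0=10, 10+1=11, 10+7=0
a = 14: 14+0=14, 14+1=15, 14+7=4
Distinct residues collected: {0, 1, 2, 3, 4, 7, 8, 10, 11, 14, 15}
|A + B| = 11 (out of 17 total residues).

A + B = {0, 1, 2, 3, 4, 7, 8, 10, 11, 14, 15}


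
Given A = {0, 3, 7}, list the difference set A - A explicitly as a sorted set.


A - A = {a - a' : a, a' ∈ A}.
Compute a - a' for each ordered pair (a, a'):
a = 0: 0-0=0, 0-3=-3, 0-7=-7
a = 3: 3-0=3, 3-3=0, 3-7=-4
a = 7: 7-0=7, 7-3=4, 7-7=0
Collecting distinct values (and noting 0 appears from a-a):
A - A = {-7, -4, -3, 0, 3, 4, 7}
|A - A| = 7

A - A = {-7, -4, -3, 0, 3, 4, 7}


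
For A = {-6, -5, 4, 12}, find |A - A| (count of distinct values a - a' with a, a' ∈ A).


A - A = {a - a' : a, a' ∈ A}; |A| = 4.
Bounds: 2|A|-1 ≤ |A - A| ≤ |A|² - |A| + 1, i.e. 7 ≤ |A - A| ≤ 13.
Note: 0 ∈ A - A always (from a - a). The set is symmetric: if d ∈ A - A then -d ∈ A - A.
Enumerate nonzero differences d = a - a' with a > a' (then include -d):
Positive differences: {1, 8, 9, 10, 17, 18}
Full difference set: {0} ∪ (positive diffs) ∪ (negative diffs).
|A - A| = 1 + 2·6 = 13 (matches direct enumeration: 13).

|A - A| = 13


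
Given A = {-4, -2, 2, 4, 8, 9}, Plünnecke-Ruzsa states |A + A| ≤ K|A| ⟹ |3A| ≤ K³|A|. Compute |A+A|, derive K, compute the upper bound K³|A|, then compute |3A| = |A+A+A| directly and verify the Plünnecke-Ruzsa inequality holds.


|A| = 6.
Step 1: Compute A + A by enumerating all 36 pairs.
A + A = {-8, -6, -4, -2, 0, 2, 4, 5, 6, 7, 8, 10, 11, 12, 13, 16, 17, 18}, so |A + A| = 18.
Step 2: Doubling constant K = |A + A|/|A| = 18/6 = 18/6 ≈ 3.0000.
Step 3: Plünnecke-Ruzsa gives |3A| ≤ K³·|A| = (3.0000)³ · 6 ≈ 162.0000.
Step 4: Compute 3A = A + A + A directly by enumerating all triples (a,b,c) ∈ A³; |3A| = 33.
Step 5: Check 33 ≤ 162.0000? Yes ✓.

K = 18/6, Plünnecke-Ruzsa bound K³|A| ≈ 162.0000, |3A| = 33, inequality holds.


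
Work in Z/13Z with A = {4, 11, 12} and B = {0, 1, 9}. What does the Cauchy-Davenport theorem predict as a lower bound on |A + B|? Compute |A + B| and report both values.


Cauchy-Davenport: |A + B| ≥ min(p, |A| + |B| - 1) for A, B nonempty in Z/pZ.
|A| = 3, |B| = 3, p = 13.
CD lower bound = min(13, 3 + 3 - 1) = min(13, 5) = 5.
Compute A + B mod 13 directly:
a = 4: 4+0=4, 4+1=5, 4+9=0
a = 11: 11+0=11, 11+1=12, 11+9=7
a = 12: 12+0=12, 12+1=0, 12+9=8
A + B = {0, 4, 5, 7, 8, 11, 12}, so |A + B| = 7.
Verify: 7 ≥ 5? Yes ✓.

CD lower bound = 5, actual |A + B| = 7.


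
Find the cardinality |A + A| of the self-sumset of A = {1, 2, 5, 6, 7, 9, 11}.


A + A = {a + a' : a, a' ∈ A}; |A| = 7.
General bounds: 2|A| - 1 ≤ |A + A| ≤ |A|(|A|+1)/2, i.e. 13 ≤ |A + A| ≤ 28.
Lower bound 2|A|-1 is attained iff A is an arithmetic progression.
Enumerate sums a + a' for a ≤ a' (symmetric, so this suffices):
a = 1: 1+1=2, 1+2=3, 1+5=6, 1+6=7, 1+7=8, 1+9=10, 1+11=12
a = 2: 2+2=4, 2+5=7, 2+6=8, 2+7=9, 2+9=11, 2+11=13
a = 5: 5+5=10, 5+6=11, 5+7=12, 5+9=14, 5+11=16
a = 6: 6+6=12, 6+7=13, 6+9=15, 6+11=17
a = 7: 7+7=14, 7+9=16, 7+11=18
a = 9: 9+9=18, 9+11=20
a = 11: 11+11=22
Distinct sums: {2, 3, 4, 6, 7, 8, 9, 10, 11, 12, 13, 14, 15, 16, 17, 18, 20, 22}
|A + A| = 18

|A + A| = 18


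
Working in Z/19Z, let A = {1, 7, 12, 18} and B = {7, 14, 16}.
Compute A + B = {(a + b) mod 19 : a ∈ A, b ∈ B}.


Work in Z/19Z: reduce every sum a + b modulo 19.
Enumerate all 12 pairs:
a = 1: 1+7=8, 1+14=15, 1+16=17
a = 7: 7+7=14, 7+14=2, 7+16=4
a = 12: 12+7=0, 12+14=7, 12+16=9
a = 18: 18+7=6, 18+14=13, 18+16=15
Distinct residues collected: {0, 2, 4, 6, 7, 8, 9, 13, 14, 15, 17}
|A + B| = 11 (out of 19 total residues).

A + B = {0, 2, 4, 6, 7, 8, 9, 13, 14, 15, 17}


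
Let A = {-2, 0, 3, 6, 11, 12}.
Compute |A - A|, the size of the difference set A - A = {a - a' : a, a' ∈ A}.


A - A = {a - a' : a, a' ∈ A}; |A| = 6.
Bounds: 2|A|-1 ≤ |A - A| ≤ |A|² - |A| + 1, i.e. 11 ≤ |A - A| ≤ 31.
Note: 0 ∈ A - A always (from a - a). The set is symmetric: if d ∈ A - A then -d ∈ A - A.
Enumerate nonzero differences d = a - a' with a > a' (then include -d):
Positive differences: {1, 2, 3, 5, 6, 8, 9, 11, 12, 13, 14}
Full difference set: {0} ∪ (positive diffs) ∪ (negative diffs).
|A - A| = 1 + 2·11 = 23 (matches direct enumeration: 23).

|A - A| = 23


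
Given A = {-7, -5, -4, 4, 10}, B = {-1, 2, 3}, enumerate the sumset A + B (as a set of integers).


A + B = {a + b : a ∈ A, b ∈ B}.
Enumerate all |A|·|B| = 5·3 = 15 pairs (a, b) and collect distinct sums.
a = -7: -7+-1=-8, -7+2=-5, -7+3=-4
a = -5: -5+-1=-6, -5+2=-3, -5+3=-2
a = -4: -4+-1=-5, -4+2=-2, -4+3=-1
a = 4: 4+-1=3, 4+2=6, 4+3=7
a = 10: 10+-1=9, 10+2=12, 10+3=13
Collecting distinct sums: A + B = {-8, -6, -5, -4, -3, -2, -1, 3, 6, 7, 9, 12, 13}
|A + B| = 13

A + B = {-8, -6, -5, -4, -3, -2, -1, 3, 6, 7, 9, 12, 13}


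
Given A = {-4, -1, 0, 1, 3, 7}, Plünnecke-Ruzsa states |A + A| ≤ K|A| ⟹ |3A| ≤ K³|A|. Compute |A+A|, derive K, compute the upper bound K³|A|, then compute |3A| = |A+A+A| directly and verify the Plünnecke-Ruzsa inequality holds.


|A| = 6.
Step 1: Compute A + A by enumerating all 36 pairs.
A + A = {-8, -5, -4, -3, -2, -1, 0, 1, 2, 3, 4, 6, 7, 8, 10, 14}, so |A + A| = 16.
Step 2: Doubling constant K = |A + A|/|A| = 16/6 = 16/6 ≈ 2.6667.
Step 3: Plünnecke-Ruzsa gives |3A| ≤ K³·|A| = (2.6667)³ · 6 ≈ 113.7778.
Step 4: Compute 3A = A + A + A directly by enumerating all triples (a,b,c) ∈ A³; |3A| = 27.
Step 5: Check 27 ≤ 113.7778? Yes ✓.

K = 16/6, Plünnecke-Ruzsa bound K³|A| ≈ 113.7778, |3A| = 27, inequality holds.


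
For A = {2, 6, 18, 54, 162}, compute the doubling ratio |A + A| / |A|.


|A| = 5.
Compute A + A by enumerating all 25 pairs.
A + A = {4, 8, 12, 20, 24, 36, 56, 60, 72, 108, 164, 168, 180, 216, 324}, so |A + A| = 15.
K = |A + A| / |A| = 15/5 = 3/1 ≈ 3.0000.
Reference: AP of size 5 gives K = 9/5 ≈ 1.8000; a fully generic set of size 5 gives K ≈ 3.0000.

|A| = 5, |A + A| = 15, K = 15/5 = 3/1.


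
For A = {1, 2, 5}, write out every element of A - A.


A - A = {a - a' : a, a' ∈ A}.
Compute a - a' for each ordered pair (a, a'):
a = 1: 1-1=0, 1-2=-1, 1-5=-4
a = 2: 2-1=1, 2-2=0, 2-5=-3
a = 5: 5-1=4, 5-2=3, 5-5=0
Collecting distinct values (and noting 0 appears from a-a):
A - A = {-4, -3, -1, 0, 1, 3, 4}
|A - A| = 7

A - A = {-4, -3, -1, 0, 1, 3, 4}


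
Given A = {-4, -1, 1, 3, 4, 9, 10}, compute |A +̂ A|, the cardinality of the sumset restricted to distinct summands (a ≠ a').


Restricted sumset: A +̂ A = {a + a' : a ∈ A, a' ∈ A, a ≠ a'}.
Equivalently, take A + A and drop any sum 2a that is achievable ONLY as a + a for a ∈ A (i.e. sums representable only with equal summands).
Enumerate pairs (a, a') with a < a' (symmetric, so each unordered pair gives one sum; this covers all a ≠ a'):
  -4 + -1 = -5
  -4 + 1 = -3
  -4 + 3 = -1
  -4 + 4 = 0
  -4 + 9 = 5
  -4 + 10 = 6
  -1 + 1 = 0
  -1 + 3 = 2
  -1 + 4 = 3
  -1 + 9 = 8
  -1 + 10 = 9
  1 + 3 = 4
  1 + 4 = 5
  1 + 9 = 10
  1 + 10 = 11
  3 + 4 = 7
  3 + 9 = 12
  3 + 10 = 13
  4 + 9 = 13
  4 + 10 = 14
  9 + 10 = 19
Collected distinct sums: {-5, -3, -1, 0, 2, 3, 4, 5, 6, 7, 8, 9, 10, 11, 12, 13, 14, 19}
|A +̂ A| = 18
(Reference bound: |A +̂ A| ≥ 2|A| - 3 for |A| ≥ 2, with |A| = 7 giving ≥ 11.)

|A +̂ A| = 18


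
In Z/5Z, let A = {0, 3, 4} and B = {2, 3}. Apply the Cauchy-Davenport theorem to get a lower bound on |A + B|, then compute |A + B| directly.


Cauchy-Davenport: |A + B| ≥ min(p, |A| + |B| - 1) for A, B nonempty in Z/pZ.
|A| = 3, |B| = 2, p = 5.
CD lower bound = min(5, 3 + 2 - 1) = min(5, 4) = 4.
Compute A + B mod 5 directly:
a = 0: 0+2=2, 0+3=3
a = 3: 3+2=0, 3+3=1
a = 4: 4+2=1, 4+3=2
A + B = {0, 1, 2, 3}, so |A + B| = 4.
Verify: 4 ≥ 4? Yes ✓.

CD lower bound = 4, actual |A + B| = 4.


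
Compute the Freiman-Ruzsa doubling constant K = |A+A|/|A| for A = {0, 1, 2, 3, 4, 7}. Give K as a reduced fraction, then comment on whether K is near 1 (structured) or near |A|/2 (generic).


|A| = 6.
Compute A + A by enumerating all 36 pairs.
A + A = {0, 1, 2, 3, 4, 5, 6, 7, 8, 9, 10, 11, 14}, so |A + A| = 13.
K = |A + A| / |A| = 13/6 (already in lowest terms) ≈ 2.1667.
Reference: AP of size 6 gives K = 11/6 ≈ 1.8333; a fully generic set of size 6 gives K ≈ 3.5000.

|A| = 6, |A + A| = 13, K = 13/6.


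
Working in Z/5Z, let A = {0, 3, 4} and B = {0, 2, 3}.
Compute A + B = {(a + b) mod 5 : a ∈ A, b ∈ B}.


Work in Z/5Z: reduce every sum a + b modulo 5.
Enumerate all 9 pairs:
a = 0: 0+0=0, 0+2=2, 0+3=3
a = 3: 3+0=3, 3+2=0, 3+3=1
a = 4: 4+0=4, 4+2=1, 4+3=2
Distinct residues collected: {0, 1, 2, 3, 4}
|A + B| = 5 (out of 5 total residues).

A + B = {0, 1, 2, 3, 4}


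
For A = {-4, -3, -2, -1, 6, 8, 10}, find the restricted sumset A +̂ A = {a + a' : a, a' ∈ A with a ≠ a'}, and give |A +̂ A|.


Restricted sumset: A +̂ A = {a + a' : a ∈ A, a' ∈ A, a ≠ a'}.
Equivalently, take A + A and drop any sum 2a that is achievable ONLY as a + a for a ∈ A (i.e. sums representable only with equal summands).
Enumerate pairs (a, a') with a < a' (symmetric, so each unordered pair gives one sum; this covers all a ≠ a'):
  -4 + -3 = -7
  -4 + -2 = -6
  -4 + -1 = -5
  -4 + 6 = 2
  -4 + 8 = 4
  -4 + 10 = 6
  -3 + -2 = -5
  -3 + -1 = -4
  -3 + 6 = 3
  -3 + 8 = 5
  -3 + 10 = 7
  -2 + -1 = -3
  -2 + 6 = 4
  -2 + 8 = 6
  -2 + 10 = 8
  -1 + 6 = 5
  -1 + 8 = 7
  -1 + 10 = 9
  6 + 8 = 14
  6 + 10 = 16
  8 + 10 = 18
Collected distinct sums: {-7, -6, -5, -4, -3, 2, 3, 4, 5, 6, 7, 8, 9, 14, 16, 18}
|A +̂ A| = 16
(Reference bound: |A +̂ A| ≥ 2|A| - 3 for |A| ≥ 2, with |A| = 7 giving ≥ 11.)

|A +̂ A| = 16


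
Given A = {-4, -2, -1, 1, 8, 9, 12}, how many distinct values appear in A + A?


A + A = {a + a' : a, a' ∈ A}; |A| = 7.
General bounds: 2|A| - 1 ≤ |A + A| ≤ |A|(|A|+1)/2, i.e. 13 ≤ |A + A| ≤ 28.
Lower bound 2|A|-1 is attained iff A is an arithmetic progression.
Enumerate sums a + a' for a ≤ a' (symmetric, so this suffices):
a = -4: -4+-4=-8, -4+-2=-6, -4+-1=-5, -4+1=-3, -4+8=4, -4+9=5, -4+12=8
a = -2: -2+-2=-4, -2+-1=-3, -2+1=-1, -2+8=6, -2+9=7, -2+12=10
a = -1: -1+-1=-2, -1+1=0, -1+8=7, -1+9=8, -1+12=11
a = 1: 1+1=2, 1+8=9, 1+9=10, 1+12=13
a = 8: 8+8=16, 8+9=17, 8+12=20
a = 9: 9+9=18, 9+12=21
a = 12: 12+12=24
Distinct sums: {-8, -6, -5, -4, -3, -2, -1, 0, 2, 4, 5, 6, 7, 8, 9, 10, 11, 13, 16, 17, 18, 20, 21, 24}
|A + A| = 24

|A + A| = 24


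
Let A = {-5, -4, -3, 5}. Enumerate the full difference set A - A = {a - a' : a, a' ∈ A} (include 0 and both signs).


A - A = {a - a' : a, a' ∈ A}.
Compute a - a' for each ordered pair (a, a'):
a = -5: -5--5=0, -5--4=-1, -5--3=-2, -5-5=-10
a = -4: -4--5=1, -4--4=0, -4--3=-1, -4-5=-9
a = -3: -3--5=2, -3--4=1, -3--3=0, -3-5=-8
a = 5: 5--5=10, 5--4=9, 5--3=8, 5-5=0
Collecting distinct values (and noting 0 appears from a-a):
A - A = {-10, -9, -8, -2, -1, 0, 1, 2, 8, 9, 10}
|A - A| = 11

A - A = {-10, -9, -8, -2, -1, 0, 1, 2, 8, 9, 10}


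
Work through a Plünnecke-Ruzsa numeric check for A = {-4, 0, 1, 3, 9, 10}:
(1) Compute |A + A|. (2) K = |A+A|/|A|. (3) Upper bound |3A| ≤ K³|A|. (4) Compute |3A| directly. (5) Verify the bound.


|A| = 6.
Step 1: Compute A + A by enumerating all 36 pairs.
A + A = {-8, -4, -3, -1, 0, 1, 2, 3, 4, 5, 6, 9, 10, 11, 12, 13, 18, 19, 20}, so |A + A| = 19.
Step 2: Doubling constant K = |A + A|/|A| = 19/6 = 19/6 ≈ 3.1667.
Step 3: Plünnecke-Ruzsa gives |3A| ≤ K³·|A| = (3.1667)³ · 6 ≈ 190.5278.
Step 4: Compute 3A = A + A + A directly by enumerating all triples (a,b,c) ∈ A³; |3A| = 35.
Step 5: Check 35 ≤ 190.5278? Yes ✓.

K = 19/6, Plünnecke-Ruzsa bound K³|A| ≈ 190.5278, |3A| = 35, inequality holds.


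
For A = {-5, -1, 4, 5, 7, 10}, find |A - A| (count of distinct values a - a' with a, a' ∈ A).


A - A = {a - a' : a, a' ∈ A}; |A| = 6.
Bounds: 2|A|-1 ≤ |A - A| ≤ |A|² - |A| + 1, i.e. 11 ≤ |A - A| ≤ 31.
Note: 0 ∈ A - A always (from a - a). The set is symmetric: if d ∈ A - A then -d ∈ A - A.
Enumerate nonzero differences d = a - a' with a > a' (then include -d):
Positive differences: {1, 2, 3, 4, 5, 6, 8, 9, 10, 11, 12, 15}
Full difference set: {0} ∪ (positive diffs) ∪ (negative diffs).
|A - A| = 1 + 2·12 = 25 (matches direct enumeration: 25).

|A - A| = 25


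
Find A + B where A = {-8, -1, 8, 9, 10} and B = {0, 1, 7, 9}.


A + B = {a + b : a ∈ A, b ∈ B}.
Enumerate all |A|·|B| = 5·4 = 20 pairs (a, b) and collect distinct sums.
a = -8: -8+0=-8, -8+1=-7, -8+7=-1, -8+9=1
a = -1: -1+0=-1, -1+1=0, -1+7=6, -1+9=8
a = 8: 8+0=8, 8+1=9, 8+7=15, 8+9=17
a = 9: 9+0=9, 9+1=10, 9+7=16, 9+9=18
a = 10: 10+0=10, 10+1=11, 10+7=17, 10+9=19
Collecting distinct sums: A + B = {-8, -7, -1, 0, 1, 6, 8, 9, 10, 11, 15, 16, 17, 18, 19}
|A + B| = 15

A + B = {-8, -7, -1, 0, 1, 6, 8, 9, 10, 11, 15, 16, 17, 18, 19}


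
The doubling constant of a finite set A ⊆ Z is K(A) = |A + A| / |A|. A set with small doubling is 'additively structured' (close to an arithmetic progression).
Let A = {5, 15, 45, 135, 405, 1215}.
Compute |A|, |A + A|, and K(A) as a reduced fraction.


|A| = 6.
Compute A + A by enumerating all 36 pairs.
A + A = {10, 20, 30, 50, 60, 90, 140, 150, 180, 270, 410, 420, 450, 540, 810, 1220, 1230, 1260, 1350, 1620, 2430}, so |A + A| = 21.
K = |A + A| / |A| = 21/6 = 7/2 ≈ 3.5000.
Reference: AP of size 6 gives K = 11/6 ≈ 1.8333; a fully generic set of size 6 gives K ≈ 3.5000.

|A| = 6, |A + A| = 21, K = 21/6 = 7/2.


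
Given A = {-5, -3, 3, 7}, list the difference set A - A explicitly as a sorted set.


A - A = {a - a' : a, a' ∈ A}.
Compute a - a' for each ordered pair (a, a'):
a = -5: -5--5=0, -5--3=-2, -5-3=-8, -5-7=-12
a = -3: -3--5=2, -3--3=0, -3-3=-6, -3-7=-10
a = 3: 3--5=8, 3--3=6, 3-3=0, 3-7=-4
a = 7: 7--5=12, 7--3=10, 7-3=4, 7-7=0
Collecting distinct values (and noting 0 appears from a-a):
A - A = {-12, -10, -8, -6, -4, -2, 0, 2, 4, 6, 8, 10, 12}
|A - A| = 13

A - A = {-12, -10, -8, -6, -4, -2, 0, 2, 4, 6, 8, 10, 12}


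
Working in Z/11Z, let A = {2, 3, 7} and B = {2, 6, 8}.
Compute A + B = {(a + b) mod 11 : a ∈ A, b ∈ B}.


Work in Z/11Z: reduce every sum a + b modulo 11.
Enumerate all 9 pairs:
a = 2: 2+2=4, 2+6=8, 2+8=10
a = 3: 3+2=5, 3+6=9, 3+8=0
a = 7: 7+2=9, 7+6=2, 7+8=4
Distinct residues collected: {0, 2, 4, 5, 8, 9, 10}
|A + B| = 7 (out of 11 total residues).

A + B = {0, 2, 4, 5, 8, 9, 10}


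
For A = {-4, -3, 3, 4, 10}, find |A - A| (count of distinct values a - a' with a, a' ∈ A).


A - A = {a - a' : a, a' ∈ A}; |A| = 5.
Bounds: 2|A|-1 ≤ |A - A| ≤ |A|² - |A| + 1, i.e. 9 ≤ |A - A| ≤ 21.
Note: 0 ∈ A - A always (from a - a). The set is symmetric: if d ∈ A - A then -d ∈ A - A.
Enumerate nonzero differences d = a - a' with a > a' (then include -d):
Positive differences: {1, 6, 7, 8, 13, 14}
Full difference set: {0} ∪ (positive diffs) ∪ (negative diffs).
|A - A| = 1 + 2·6 = 13 (matches direct enumeration: 13).

|A - A| = 13


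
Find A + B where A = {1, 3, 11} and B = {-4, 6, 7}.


A + B = {a + b : a ∈ A, b ∈ B}.
Enumerate all |A|·|B| = 3·3 = 9 pairs (a, b) and collect distinct sums.
a = 1: 1+-4=-3, 1+6=7, 1+7=8
a = 3: 3+-4=-1, 3+6=9, 3+7=10
a = 11: 11+-4=7, 11+6=17, 11+7=18
Collecting distinct sums: A + B = {-3, -1, 7, 8, 9, 10, 17, 18}
|A + B| = 8

A + B = {-3, -1, 7, 8, 9, 10, 17, 18}


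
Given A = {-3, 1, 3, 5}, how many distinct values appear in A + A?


A + A = {a + a' : a, a' ∈ A}; |A| = 4.
General bounds: 2|A| - 1 ≤ |A + A| ≤ |A|(|A|+1)/2, i.e. 7 ≤ |A + A| ≤ 10.
Lower bound 2|A|-1 is attained iff A is an arithmetic progression.
Enumerate sums a + a' for a ≤ a' (symmetric, so this suffices):
a = -3: -3+-3=-6, -3+1=-2, -3+3=0, -3+5=2
a = 1: 1+1=2, 1+3=4, 1+5=6
a = 3: 3+3=6, 3+5=8
a = 5: 5+5=10
Distinct sums: {-6, -2, 0, 2, 4, 6, 8, 10}
|A + A| = 8

|A + A| = 8


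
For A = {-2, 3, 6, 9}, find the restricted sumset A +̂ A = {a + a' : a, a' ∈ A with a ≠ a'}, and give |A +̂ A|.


Restricted sumset: A +̂ A = {a + a' : a ∈ A, a' ∈ A, a ≠ a'}.
Equivalently, take A + A and drop any sum 2a that is achievable ONLY as a + a for a ∈ A (i.e. sums representable only with equal summands).
Enumerate pairs (a, a') with a < a' (symmetric, so each unordered pair gives one sum; this covers all a ≠ a'):
  -2 + 3 = 1
  -2 + 6 = 4
  -2 + 9 = 7
  3 + 6 = 9
  3 + 9 = 12
  6 + 9 = 15
Collected distinct sums: {1, 4, 7, 9, 12, 15}
|A +̂ A| = 6
(Reference bound: |A +̂ A| ≥ 2|A| - 3 for |A| ≥ 2, with |A| = 4 giving ≥ 5.)

|A +̂ A| = 6


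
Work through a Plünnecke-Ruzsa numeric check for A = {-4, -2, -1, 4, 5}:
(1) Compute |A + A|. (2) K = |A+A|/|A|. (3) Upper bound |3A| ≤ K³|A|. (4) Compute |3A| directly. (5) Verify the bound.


|A| = 5.
Step 1: Compute A + A by enumerating all 25 pairs.
A + A = {-8, -6, -5, -4, -3, -2, 0, 1, 2, 3, 4, 8, 9, 10}, so |A + A| = 14.
Step 2: Doubling constant K = |A + A|/|A| = 14/5 = 14/5 ≈ 2.8000.
Step 3: Plünnecke-Ruzsa gives |3A| ≤ K³·|A| = (2.8000)³ · 5 ≈ 109.7600.
Step 4: Compute 3A = A + A + A directly by enumerating all triples (a,b,c) ∈ A³; |3A| = 25.
Step 5: Check 25 ≤ 109.7600? Yes ✓.

K = 14/5, Plünnecke-Ruzsa bound K³|A| ≈ 109.7600, |3A| = 25, inequality holds.


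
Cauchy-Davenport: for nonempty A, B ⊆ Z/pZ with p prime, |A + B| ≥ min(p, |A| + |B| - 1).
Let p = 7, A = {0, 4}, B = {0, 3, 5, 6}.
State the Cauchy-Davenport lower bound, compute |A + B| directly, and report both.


Cauchy-Davenport: |A + B| ≥ min(p, |A| + |B| - 1) for A, B nonempty in Z/pZ.
|A| = 2, |B| = 4, p = 7.
CD lower bound = min(7, 2 + 4 - 1) = min(7, 5) = 5.
Compute A + B mod 7 directly:
a = 0: 0+0=0, 0+3=3, 0+5=5, 0+6=6
a = 4: 4+0=4, 4+3=0, 4+5=2, 4+6=3
A + B = {0, 2, 3, 4, 5, 6}, so |A + B| = 6.
Verify: 6 ≥ 5? Yes ✓.

CD lower bound = 5, actual |A + B| = 6.


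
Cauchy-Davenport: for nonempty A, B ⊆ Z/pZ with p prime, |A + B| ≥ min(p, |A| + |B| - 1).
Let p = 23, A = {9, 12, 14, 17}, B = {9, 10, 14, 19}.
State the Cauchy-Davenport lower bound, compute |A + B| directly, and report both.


Cauchy-Davenport: |A + B| ≥ min(p, |A| + |B| - 1) for A, B nonempty in Z/pZ.
|A| = 4, |B| = 4, p = 23.
CD lower bound = min(23, 4 + 4 - 1) = min(23, 7) = 7.
Compute A + B mod 23 directly:
a = 9: 9+9=18, 9+10=19, 9+14=0, 9+19=5
a = 12: 12+9=21, 12+10=22, 12+14=3, 12+19=8
a = 14: 14+9=0, 14+10=1, 14+14=5, 14+19=10
a = 17: 17+9=3, 17+10=4, 17+14=8, 17+19=13
A + B = {0, 1, 3, 4, 5, 8, 10, 13, 18, 19, 21, 22}, so |A + B| = 12.
Verify: 12 ≥ 7? Yes ✓.

CD lower bound = 7, actual |A + B| = 12.


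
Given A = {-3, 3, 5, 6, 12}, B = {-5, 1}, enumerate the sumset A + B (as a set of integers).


A + B = {a + b : a ∈ A, b ∈ B}.
Enumerate all |A|·|B| = 5·2 = 10 pairs (a, b) and collect distinct sums.
a = -3: -3+-5=-8, -3+1=-2
a = 3: 3+-5=-2, 3+1=4
a = 5: 5+-5=0, 5+1=6
a = 6: 6+-5=1, 6+1=7
a = 12: 12+-5=7, 12+1=13
Collecting distinct sums: A + B = {-8, -2, 0, 1, 4, 6, 7, 13}
|A + B| = 8

A + B = {-8, -2, 0, 1, 4, 6, 7, 13}


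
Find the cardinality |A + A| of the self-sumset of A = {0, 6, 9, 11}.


A + A = {a + a' : a, a' ∈ A}; |A| = 4.
General bounds: 2|A| - 1 ≤ |A + A| ≤ |A|(|A|+1)/2, i.e. 7 ≤ |A + A| ≤ 10.
Lower bound 2|A|-1 is attained iff A is an arithmetic progression.
Enumerate sums a + a' for a ≤ a' (symmetric, so this suffices):
a = 0: 0+0=0, 0+6=6, 0+9=9, 0+11=11
a = 6: 6+6=12, 6+9=15, 6+11=17
a = 9: 9+9=18, 9+11=20
a = 11: 11+11=22
Distinct sums: {0, 6, 9, 11, 12, 15, 17, 18, 20, 22}
|A + A| = 10

|A + A| = 10


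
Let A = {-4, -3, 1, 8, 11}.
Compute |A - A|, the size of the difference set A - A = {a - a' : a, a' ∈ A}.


A - A = {a - a' : a, a' ∈ A}; |A| = 5.
Bounds: 2|A|-1 ≤ |A - A| ≤ |A|² - |A| + 1, i.e. 9 ≤ |A - A| ≤ 21.
Note: 0 ∈ A - A always (from a - a). The set is symmetric: if d ∈ A - A then -d ∈ A - A.
Enumerate nonzero differences d = a - a' with a > a' (then include -d):
Positive differences: {1, 3, 4, 5, 7, 10, 11, 12, 14, 15}
Full difference set: {0} ∪ (positive diffs) ∪ (negative diffs).
|A - A| = 1 + 2·10 = 21 (matches direct enumeration: 21).

|A - A| = 21


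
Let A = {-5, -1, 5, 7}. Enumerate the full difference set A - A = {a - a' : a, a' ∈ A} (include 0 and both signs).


A - A = {a - a' : a, a' ∈ A}.
Compute a - a' for each ordered pair (a, a'):
a = -5: -5--5=0, -5--1=-4, -5-5=-10, -5-7=-12
a = -1: -1--5=4, -1--1=0, -1-5=-6, -1-7=-8
a = 5: 5--5=10, 5--1=6, 5-5=0, 5-7=-2
a = 7: 7--5=12, 7--1=8, 7-5=2, 7-7=0
Collecting distinct values (and noting 0 appears from a-a):
A - A = {-12, -10, -8, -6, -4, -2, 0, 2, 4, 6, 8, 10, 12}
|A - A| = 13

A - A = {-12, -10, -8, -6, -4, -2, 0, 2, 4, 6, 8, 10, 12}


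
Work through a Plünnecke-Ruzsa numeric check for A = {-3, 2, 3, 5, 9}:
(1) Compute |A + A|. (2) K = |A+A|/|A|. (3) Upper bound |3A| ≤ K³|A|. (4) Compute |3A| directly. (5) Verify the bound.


|A| = 5.
Step 1: Compute A + A by enumerating all 25 pairs.
A + A = {-6, -1, 0, 2, 4, 5, 6, 7, 8, 10, 11, 12, 14, 18}, so |A + A| = 14.
Step 2: Doubling constant K = |A + A|/|A| = 14/5 = 14/5 ≈ 2.8000.
Step 3: Plünnecke-Ruzsa gives |3A| ≤ K³·|A| = (2.8000)³ · 5 ≈ 109.7600.
Step 4: Compute 3A = A + A + A directly by enumerating all triples (a,b,c) ∈ A³; |3A| = 26.
Step 5: Check 26 ≤ 109.7600? Yes ✓.

K = 14/5, Plünnecke-Ruzsa bound K³|A| ≈ 109.7600, |3A| = 26, inequality holds.


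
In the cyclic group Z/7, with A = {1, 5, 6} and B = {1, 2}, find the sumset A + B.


Work in Z/7Z: reduce every sum a + b modulo 7.
Enumerate all 6 pairs:
a = 1: 1+1=2, 1+2=3
a = 5: 5+1=6, 5+2=0
a = 6: 6+1=0, 6+2=1
Distinct residues collected: {0, 1, 2, 3, 6}
|A + B| = 5 (out of 7 total residues).

A + B = {0, 1, 2, 3, 6}


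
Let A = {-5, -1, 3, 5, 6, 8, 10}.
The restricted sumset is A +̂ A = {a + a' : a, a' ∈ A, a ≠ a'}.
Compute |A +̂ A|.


Restricted sumset: A +̂ A = {a + a' : a ∈ A, a' ∈ A, a ≠ a'}.
Equivalently, take A + A and drop any sum 2a that is achievable ONLY as a + a for a ∈ A (i.e. sums representable only with equal summands).
Enumerate pairs (a, a') with a < a' (symmetric, so each unordered pair gives one sum; this covers all a ≠ a'):
  -5 + -1 = -6
  -5 + 3 = -2
  -5 + 5 = 0
  -5 + 6 = 1
  -5 + 8 = 3
  -5 + 10 = 5
  -1 + 3 = 2
  -1 + 5 = 4
  -1 + 6 = 5
  -1 + 8 = 7
  -1 + 10 = 9
  3 + 5 = 8
  3 + 6 = 9
  3 + 8 = 11
  3 + 10 = 13
  5 + 6 = 11
  5 + 8 = 13
  5 + 10 = 15
  6 + 8 = 14
  6 + 10 = 16
  8 + 10 = 18
Collected distinct sums: {-6, -2, 0, 1, 2, 3, 4, 5, 7, 8, 9, 11, 13, 14, 15, 16, 18}
|A +̂ A| = 17
(Reference bound: |A +̂ A| ≥ 2|A| - 3 for |A| ≥ 2, with |A| = 7 giving ≥ 11.)

|A +̂ A| = 17


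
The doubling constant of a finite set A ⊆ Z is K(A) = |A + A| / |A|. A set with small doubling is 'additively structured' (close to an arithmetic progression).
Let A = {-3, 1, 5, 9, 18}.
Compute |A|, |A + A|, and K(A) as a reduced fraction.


|A| = 5.
Compute A + A by enumerating all 25 pairs.
A + A = {-6, -2, 2, 6, 10, 14, 15, 18, 19, 23, 27, 36}, so |A + A| = 12.
K = |A + A| / |A| = 12/5 (already in lowest terms) ≈ 2.4000.
Reference: AP of size 5 gives K = 9/5 ≈ 1.8000; a fully generic set of size 5 gives K ≈ 3.0000.

|A| = 5, |A + A| = 12, K = 12/5.


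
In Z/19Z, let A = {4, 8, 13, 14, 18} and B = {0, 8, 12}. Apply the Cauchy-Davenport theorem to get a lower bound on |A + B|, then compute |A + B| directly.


Cauchy-Davenport: |A + B| ≥ min(p, |A| + |B| - 1) for A, B nonempty in Z/pZ.
|A| = 5, |B| = 3, p = 19.
CD lower bound = min(19, 5 + 3 - 1) = min(19, 7) = 7.
Compute A + B mod 19 directly:
a = 4: 4+0=4, 4+8=12, 4+12=16
a = 8: 8+0=8, 8+8=16, 8+12=1
a = 13: 13+0=13, 13+8=2, 13+12=6
a = 14: 14+0=14, 14+8=3, 14+12=7
a = 18: 18+0=18, 18+8=7, 18+12=11
A + B = {1, 2, 3, 4, 6, 7, 8, 11, 12, 13, 14, 16, 18}, so |A + B| = 13.
Verify: 13 ≥ 7? Yes ✓.

CD lower bound = 7, actual |A + B| = 13.
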